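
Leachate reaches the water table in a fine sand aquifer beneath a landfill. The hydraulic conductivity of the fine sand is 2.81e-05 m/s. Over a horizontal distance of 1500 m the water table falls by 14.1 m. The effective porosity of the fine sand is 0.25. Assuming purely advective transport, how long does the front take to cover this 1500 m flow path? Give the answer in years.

45.0

Convert K: 2.81e-05 m/s × 86400 = 2.428 m/day.
Hydraulic gradient i = Δh / L = 14.1 / 1500 = 0.009400.
Darcy flux q = K · i = 2.428 × 0.009400 = 0.02282 m/day.
Seepage velocity v = q / n_e = 0.02282 / 0.25 = 0.09129 m/day.
Travel time t = L / v = 1500 / 0.09129 = 16432 days = 44.99 years.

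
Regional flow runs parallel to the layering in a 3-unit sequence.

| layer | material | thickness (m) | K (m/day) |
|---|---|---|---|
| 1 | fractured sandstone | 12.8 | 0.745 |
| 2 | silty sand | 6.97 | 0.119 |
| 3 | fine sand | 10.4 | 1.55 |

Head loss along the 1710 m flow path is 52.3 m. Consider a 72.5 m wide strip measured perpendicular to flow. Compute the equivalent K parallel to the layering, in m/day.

Flow is parallel to layering, so each bed carries its own Darcy discharge and the transmissivities add.
Σ(K_i·b_i) = 0.745×12.8 + 0.119×6.97 + 1.55×10.4 = 26.49 m²/day.
Total thickness b = 30.17 m, so K_eq = Σ(K_i·b_i)/b = 0.8779 m/day.

0.878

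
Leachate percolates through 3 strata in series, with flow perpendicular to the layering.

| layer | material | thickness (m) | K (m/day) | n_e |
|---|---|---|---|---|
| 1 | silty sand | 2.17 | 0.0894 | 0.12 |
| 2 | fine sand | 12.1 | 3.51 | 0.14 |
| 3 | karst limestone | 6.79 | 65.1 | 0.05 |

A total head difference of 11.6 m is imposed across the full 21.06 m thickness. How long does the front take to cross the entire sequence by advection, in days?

With flow normal to the layers, continuity requires the same specific discharge q through every layer.
Σ(b_i/K_i) = 2.17/0.0894 + 12.1/3.51 + 6.79/65.1 = 27.82 d.
q = Δh / Σ(b_i/K_i) = 11.6 / 27.82 = 0.4169 m/day.
In each layer the seepage velocity is v_i = q/n_i, so the layer transit time is t_i = b_i·n_i / q:
  layer 1 (silty sand): t_1 = 2.17 × 0.12 / 0.4169 = 0.6246 d
  layer 2 (fine sand): t_2 = 12.1 × 0.14 / 0.4169 = 4.063 d
  layer 3 (karst limestone): t_3 = 6.79 × 0.05 / 0.4169 = 0.8143 d
Total t = Σ t_i = 5.502 days.

5.50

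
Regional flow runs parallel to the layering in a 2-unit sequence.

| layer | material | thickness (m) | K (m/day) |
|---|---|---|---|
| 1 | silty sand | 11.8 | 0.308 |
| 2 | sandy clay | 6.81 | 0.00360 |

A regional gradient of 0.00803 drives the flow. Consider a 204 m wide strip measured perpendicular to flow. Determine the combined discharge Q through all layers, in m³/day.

5.99

Flow is parallel to layering, so each bed carries its own Darcy discharge and the transmissivities add.
Σ(K_i·b_i) = 0.308×11.8 + 0.00360×6.81 = 3.659 m²/day.
Hydraulic gradient i = 0.00803.
Q = Σ(K_i·b_i) · W · i = 3.659 × 204 × 0.008030 = 5.994 m³/day.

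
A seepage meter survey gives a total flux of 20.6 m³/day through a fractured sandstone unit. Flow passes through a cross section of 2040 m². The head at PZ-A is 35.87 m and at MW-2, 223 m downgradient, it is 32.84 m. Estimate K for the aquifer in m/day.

Hydraulic gradient i = (35.87 − 32.84) / 223 = 3.03 / 223 = 0.01359.
From Q = K·A·i, K = Q / (A·i) = 20.6 / (2040 × 0.01359) = 0.7432 m/day.

0.743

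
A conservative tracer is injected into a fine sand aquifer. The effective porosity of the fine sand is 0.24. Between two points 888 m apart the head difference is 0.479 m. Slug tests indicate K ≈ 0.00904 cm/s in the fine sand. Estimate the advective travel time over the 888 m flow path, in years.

138

Convert K: 0.00904 cm/s × 864 = 7.811 m/day.
Hydraulic gradient i = Δh / L = 0.479 / 888 = 0.0005394.
Darcy flux q = K · i = 7.811 × 0.0005394 = 0.004213 m/day.
Seepage velocity v = q / n_e = 0.004213 / 0.24 = 0.01755 m/day.
Travel time t = L / v = 888 / 0.01755 = 50585 days = 138.5 years.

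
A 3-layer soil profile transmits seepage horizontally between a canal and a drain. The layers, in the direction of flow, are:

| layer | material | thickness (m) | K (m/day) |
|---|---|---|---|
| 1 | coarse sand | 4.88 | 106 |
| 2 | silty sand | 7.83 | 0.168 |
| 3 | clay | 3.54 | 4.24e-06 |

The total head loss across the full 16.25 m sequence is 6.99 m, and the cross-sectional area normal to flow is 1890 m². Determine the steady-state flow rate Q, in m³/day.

Flow is perpendicular to layering, so the layers act in series and the equivalent K is the thickness-weighted harmonic mean.
Total thickness L = 4.88 + 7.83 + 3.54 = 16.25 m.
Σ(b_i/K_i) = 4.88/106 + 7.83/0.168 + 3.54/4.24e-06 = 8.350e+05 d.
K_eq = L / Σ(b_i/K_i) = 16.25 / 8.350e+05 = 1.946e-05 m/day.
Q = K_eq · A · (Δh/L) = 1.946e-05 × 1890 × (6.99/16.25) = 0.01582 m³/day.

0.0158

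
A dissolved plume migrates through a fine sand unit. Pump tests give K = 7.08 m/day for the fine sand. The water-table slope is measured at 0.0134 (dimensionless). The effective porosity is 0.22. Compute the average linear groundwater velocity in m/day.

Hydraulic gradient i = 0.0134.
Darcy flux q = K · i = 7.080 × 0.01340 = 0.09487 m/day.
Seepage velocity v = q / n_e = 0.09487 / 0.22 = 0.4312 m/day.

0.431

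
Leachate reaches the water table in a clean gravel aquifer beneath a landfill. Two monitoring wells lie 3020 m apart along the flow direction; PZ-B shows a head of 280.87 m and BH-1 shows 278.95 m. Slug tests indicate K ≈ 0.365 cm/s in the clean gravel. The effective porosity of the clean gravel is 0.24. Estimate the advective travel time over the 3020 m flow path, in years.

Convert K: 0.365 cm/s × 864 = 315.4 m/day.
Hydraulic gradient i = (280.87 − 278.95) / 3020 = 1.92 / 3020 = 0.0006358.
Darcy flux q = K · i = 315.4 × 0.0006358 = 0.2005 m/day.
Seepage velocity v = q / n_e = 0.2005 / 0.24 = 0.8354 m/day.
Travel time t = L / v = 3020 / 0.8354 = 3615 days = 9.898 years.

9.90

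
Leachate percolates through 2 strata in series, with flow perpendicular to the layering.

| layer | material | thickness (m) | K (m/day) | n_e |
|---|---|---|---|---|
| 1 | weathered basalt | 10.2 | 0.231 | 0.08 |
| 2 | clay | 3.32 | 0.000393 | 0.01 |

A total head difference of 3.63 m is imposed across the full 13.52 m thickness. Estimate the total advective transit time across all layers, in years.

5.44

With flow normal to the layers, continuity requires the same specific discharge q through every layer.
Σ(b_i/K_i) = 10.2/0.231 + 3.32/0.000393 = 8492 d.
q = Δh / Σ(b_i/K_i) = 3.63 / 8492 = 0.0004275 m/day.
In each layer the seepage velocity is v_i = q/n_i, so the layer transit time is t_i = b_i·n_i / q:
  layer 1 (weathered basalt): t_1 = 10.2 × 0.08 / 0.0004275 = 1909 d
  layer 2 (clay): t_2 = 3.32 × 0.01 / 0.0004275 = 77.67 d
Total t = Σ t_i = 1987 days = 5.439 years.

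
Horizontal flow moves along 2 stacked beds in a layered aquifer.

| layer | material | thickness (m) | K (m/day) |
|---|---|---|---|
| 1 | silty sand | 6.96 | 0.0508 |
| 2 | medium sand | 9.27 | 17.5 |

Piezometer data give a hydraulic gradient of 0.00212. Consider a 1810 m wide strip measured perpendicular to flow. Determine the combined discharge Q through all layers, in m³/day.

Flow is parallel to layering, so each bed carries its own Darcy discharge and the transmissivities add.
Σ(K_i·b_i) = 0.0508×6.96 + 17.5×9.27 = 162.6 m²/day.
Hydraulic gradient i = 0.00212.
Q = Σ(K_i·b_i) · W · i = 162.6 × 1810 × 0.002120 = 623.8 m³/day.

624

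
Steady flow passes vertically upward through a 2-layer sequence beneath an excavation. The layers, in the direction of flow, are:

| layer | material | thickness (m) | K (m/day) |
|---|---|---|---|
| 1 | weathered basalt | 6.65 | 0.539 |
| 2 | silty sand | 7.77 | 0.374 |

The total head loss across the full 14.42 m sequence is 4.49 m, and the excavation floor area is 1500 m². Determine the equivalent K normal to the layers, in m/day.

Flow is perpendicular to layering, so the layers act in series and the equivalent K is the thickness-weighted harmonic mean.
Total thickness L = 6.65 + 7.77 = 14.42 m.
Σ(b_i/K_i) = 6.65/0.539 + 7.77/0.374 = 33.11 d.
K_eq = L / Σ(b_i/K_i) = 14.42 / 33.11 = 0.4355 m/day.

0.435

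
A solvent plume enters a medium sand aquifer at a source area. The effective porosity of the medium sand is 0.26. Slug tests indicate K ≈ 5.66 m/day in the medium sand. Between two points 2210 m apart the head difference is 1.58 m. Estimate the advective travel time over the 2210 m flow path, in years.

389

Hydraulic gradient i = Δh / L = 1.58 / 2210 = 0.0007149.
Darcy flux q = K · i = 5.660 × 0.0007149 = 0.004047 m/day.
Seepage velocity v = q / n_e = 0.004047 / 0.26 = 0.01556 m/day.
Travel time t = L / v = 2210 / 0.01556 = 1.420e+05 days = 388.8 years.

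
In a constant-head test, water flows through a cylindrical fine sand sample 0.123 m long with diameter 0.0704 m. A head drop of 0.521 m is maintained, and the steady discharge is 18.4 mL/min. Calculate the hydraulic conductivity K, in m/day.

Cross-sectional area A = π·(d/2)² = π × (0.0704/2)² = 0.003893 m².
Convert discharge: 18.4 mL/min = 3.067e-07 m³/s.
Darcy's law rearranged: K = Q·L / (A·Δh) = 3.067e-07 × 0.123 / (0.003893 × 0.521) = 1.860e-05 m/s = 1.607 m/day.

1.61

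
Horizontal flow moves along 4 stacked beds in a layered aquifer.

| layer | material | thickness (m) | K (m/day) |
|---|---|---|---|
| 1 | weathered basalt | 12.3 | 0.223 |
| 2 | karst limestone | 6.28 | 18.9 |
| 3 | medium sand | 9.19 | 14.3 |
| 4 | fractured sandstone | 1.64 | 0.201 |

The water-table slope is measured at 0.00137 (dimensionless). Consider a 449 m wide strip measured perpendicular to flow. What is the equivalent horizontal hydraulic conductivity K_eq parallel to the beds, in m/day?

Flow is parallel to layering, so each bed carries its own Darcy discharge and the transmissivities add.
Σ(K_i·b_i) = 0.223×12.3 + 18.9×6.28 + 14.3×9.19 + 0.201×1.64 = 253.2 m²/day.
Total thickness b = 29.41 m, so K_eq = Σ(K_i·b_i)/b = 8.609 m/day.

8.61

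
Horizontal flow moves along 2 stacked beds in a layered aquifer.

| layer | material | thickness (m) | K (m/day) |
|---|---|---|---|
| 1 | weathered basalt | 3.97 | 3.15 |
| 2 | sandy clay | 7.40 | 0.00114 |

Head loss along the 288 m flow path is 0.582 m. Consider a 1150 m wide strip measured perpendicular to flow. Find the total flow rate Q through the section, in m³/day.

Flow is parallel to layering, so each bed carries its own Darcy discharge and the transmissivities add.
Σ(K_i·b_i) = 3.15×3.97 + 0.00114×7.40 = 12.51 m²/day.
Hydraulic gradient i = Δh / L = 0.582 / 288 = 0.002021.
Q = Σ(K_i·b_i) · W · i = 12.51 × 1150 × 0.002021 = 29.08 m³/day.

29.1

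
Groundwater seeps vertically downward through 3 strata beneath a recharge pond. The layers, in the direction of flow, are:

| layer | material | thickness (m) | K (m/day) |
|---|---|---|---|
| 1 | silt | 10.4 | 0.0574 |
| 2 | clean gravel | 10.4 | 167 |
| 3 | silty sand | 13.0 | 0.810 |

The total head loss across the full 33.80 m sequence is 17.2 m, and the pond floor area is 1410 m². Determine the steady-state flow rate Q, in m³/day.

Flow is perpendicular to layering, so the layers act in series and the equivalent K is the thickness-weighted harmonic mean.
Total thickness L = 10.4 + 10.4 + 13.0 = 33.80 m.
Σ(b_i/K_i) = 10.4/0.0574 + 10.4/167 + 13.0/0.810 = 197.3 d.
K_eq = L / Σ(b_i/K_i) = 33.80 / 197.3 = 0.1713 m/day.
Q = K_eq · A · (Δh/L) = 0.1713 × 1410 × (17.2/33.80) = 122.9 m³/day.

123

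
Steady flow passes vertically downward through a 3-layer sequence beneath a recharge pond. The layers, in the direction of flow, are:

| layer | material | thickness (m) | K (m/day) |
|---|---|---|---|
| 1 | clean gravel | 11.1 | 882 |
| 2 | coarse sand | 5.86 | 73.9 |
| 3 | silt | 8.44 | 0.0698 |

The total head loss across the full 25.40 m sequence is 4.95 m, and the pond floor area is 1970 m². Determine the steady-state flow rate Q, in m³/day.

Flow is perpendicular to layering, so the layers act in series and the equivalent K is the thickness-weighted harmonic mean.
Total thickness L = 11.1 + 5.86 + 8.44 = 25.40 m.
Σ(b_i/K_i) = 11.1/882 + 5.86/73.9 + 8.44/0.0698 = 121.0 d.
K_eq = L / Σ(b_i/K_i) = 25.40 / 121.0 = 0.2099 m/day.
Q = K_eq · A · (Δh/L) = 0.2099 × 1970 × (4.95/25.40) = 80.59 m³/day.

80.6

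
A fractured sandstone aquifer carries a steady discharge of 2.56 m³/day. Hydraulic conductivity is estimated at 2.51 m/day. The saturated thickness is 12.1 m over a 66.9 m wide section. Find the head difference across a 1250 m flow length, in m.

1.57

Cross-sectional area A = 66.9 × 12.1 = 809.5 m².
From Q = K·A·i, i = Q / (K·A) = 2.56 / (2.510 × 809.5) = 0.001260.
Head loss Δh = i · L = 0.001260 × 1250 = 1.575 m.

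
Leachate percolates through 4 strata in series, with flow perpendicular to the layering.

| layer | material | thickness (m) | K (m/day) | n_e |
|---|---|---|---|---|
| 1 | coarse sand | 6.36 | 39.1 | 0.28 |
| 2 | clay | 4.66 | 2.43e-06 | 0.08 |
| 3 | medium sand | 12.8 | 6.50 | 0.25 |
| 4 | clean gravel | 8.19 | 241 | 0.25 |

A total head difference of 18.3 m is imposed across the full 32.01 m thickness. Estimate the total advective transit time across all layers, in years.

With flow normal to the layers, continuity requires the same specific discharge q through every layer.
Σ(b_i/K_i) = 6.36/39.1 + 4.66/2.43e-06 + 12.8/6.50 + 8.19/241 = 1.918e+06 d.
q = Δh / Σ(b_i/K_i) = 18.3 / 1.918e+06 = 9.543e-06 m/day.
In each layer the seepage velocity is v_i = q/n_i, so the layer transit time is t_i = b_i·n_i / q:
  layer 1 (coarse sand): t_1 = 6.36 × 0.28 / 9.543e-06 = 1.866e+05 d
  layer 2 (clay): t_2 = 4.66 × 0.08 / 9.543e-06 = 39067 d
  layer 3 (medium sand): t_3 = 12.8 × 0.25 / 9.543e-06 = 3.353e+05 d
  layer 4 (clean gravel): t_4 = 8.19 × 0.25 / 9.543e-06 = 2.146e+05 d
Total t = Σ t_i = 7.756e+05 days = 2123 years.

2120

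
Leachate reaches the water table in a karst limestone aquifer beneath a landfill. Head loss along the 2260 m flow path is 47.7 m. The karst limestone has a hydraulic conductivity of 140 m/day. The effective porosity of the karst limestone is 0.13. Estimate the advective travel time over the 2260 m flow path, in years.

Hydraulic gradient i = Δh / L = 47.7 / 2260 = 0.02111.
Darcy flux q = K · i = 140.0 × 0.02111 = 2.955 m/day.
Seepage velocity v = q / n_e = 2.955 / 0.13 = 22.73 m/day.
Travel time t = L / v = 2260 / 22.73 = 99.43 days = 0.2722 years.

0.272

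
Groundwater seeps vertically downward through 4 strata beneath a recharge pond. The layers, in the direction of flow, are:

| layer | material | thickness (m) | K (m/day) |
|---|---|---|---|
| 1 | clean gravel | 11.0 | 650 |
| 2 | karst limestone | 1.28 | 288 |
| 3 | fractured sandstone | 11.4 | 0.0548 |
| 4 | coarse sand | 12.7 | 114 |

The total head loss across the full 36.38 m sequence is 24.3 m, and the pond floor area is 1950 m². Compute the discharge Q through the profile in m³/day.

228

Flow is perpendicular to layering, so the layers act in series and the equivalent K is the thickness-weighted harmonic mean.
Total thickness L = 11.0 + 1.28 + 11.4 + 12.7 = 36.38 m.
Σ(b_i/K_i) = 11.0/650 + 1.28/288 + 11.4/0.0548 + 12.7/114 = 208.2 d.
K_eq = L / Σ(b_i/K_i) = 36.38 / 208.2 = 0.1748 m/day.
Q = K_eq · A · (Δh/L) = 0.1748 × 1950 × (24.3/36.38) = 227.6 m³/day.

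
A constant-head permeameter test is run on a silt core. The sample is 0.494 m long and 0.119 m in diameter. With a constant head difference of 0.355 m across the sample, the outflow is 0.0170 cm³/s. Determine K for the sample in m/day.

Cross-sectional area A = π·(d/2)² = π × (0.119/2)² = 0.01112 m².
Convert discharge: 0.0170 cm³/s = 1.700e-08 m³/s.
Darcy's law rearranged: K = Q·L / (A·Δh) = 1.700e-08 × 0.494 / (0.01112 × 0.355) = 2.127e-06 m/s = 0.1838 m/day.

0.184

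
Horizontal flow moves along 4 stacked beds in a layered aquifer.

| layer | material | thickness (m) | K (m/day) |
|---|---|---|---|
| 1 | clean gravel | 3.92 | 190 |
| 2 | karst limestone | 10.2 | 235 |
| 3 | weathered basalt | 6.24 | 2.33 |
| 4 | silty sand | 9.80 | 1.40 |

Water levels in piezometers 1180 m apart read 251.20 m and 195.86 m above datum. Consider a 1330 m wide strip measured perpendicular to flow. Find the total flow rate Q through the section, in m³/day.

198000

Flow is parallel to layering, so each bed carries its own Darcy discharge and the transmissivities add.
Σ(K_i·b_i) = 190×3.92 + 235×10.2 + 2.33×6.24 + 1.40×9.80 = 3170 m²/day.
Hydraulic gradient i = (251.20 − 195.86) / 1180 = 55.34 / 1180 = 0.04690.
Q = Σ(K_i·b_i) · W · i = 3170 × 1330 × 0.04690 = 1.977e+05 m³/day.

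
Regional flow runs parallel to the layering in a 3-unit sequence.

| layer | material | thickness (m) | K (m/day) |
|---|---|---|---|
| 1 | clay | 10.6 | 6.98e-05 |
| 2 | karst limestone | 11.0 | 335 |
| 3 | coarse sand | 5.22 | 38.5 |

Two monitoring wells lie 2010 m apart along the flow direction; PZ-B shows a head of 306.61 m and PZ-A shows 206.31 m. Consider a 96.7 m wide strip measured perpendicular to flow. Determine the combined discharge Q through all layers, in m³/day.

Flow is parallel to layering, so each bed carries its own Darcy discharge and the transmissivities add.
Σ(K_i·b_i) = 6.98e-05×10.6 + 335×11.0 + 38.5×5.22 = 3886 m²/day.
Hydraulic gradient i = (306.61 − 206.31) / 2010 = 100.3 / 2010 = 0.04990.
Q = Σ(K_i·b_i) · W · i = 3886 × 96.7 × 0.04990 = 18751 m³/day.

18800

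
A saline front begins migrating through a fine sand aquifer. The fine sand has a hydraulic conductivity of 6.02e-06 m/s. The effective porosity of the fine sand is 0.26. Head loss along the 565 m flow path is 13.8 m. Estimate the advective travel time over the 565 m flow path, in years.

Convert K: 6.02e-06 m/s × 86400 = 0.5201 m/day.
Hydraulic gradient i = Δh / L = 13.8 / 565 = 0.02442.
Darcy flux q = K · i = 0.5201 × 0.02442 = 0.01270 m/day.
Seepage velocity v = q / n_e = 0.01270 / 0.26 = 0.04886 m/day.
Travel time t = L / v = 565 / 0.04886 = 11563 days = 31.66 years.

31.7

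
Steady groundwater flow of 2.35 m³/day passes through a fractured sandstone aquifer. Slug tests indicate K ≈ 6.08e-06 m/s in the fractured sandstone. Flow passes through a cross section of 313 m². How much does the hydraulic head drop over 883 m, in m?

12.6

Convert K: 6.08e-06 m/s × 86400 = 0.5253 m/day.
From Q = K·A·i, i = Q / (K·A) = 2.35 / (0.5253 × 313.0) = 0.01429.
Head loss Δh = i · L = 0.01429 × 883 = 12.62 m.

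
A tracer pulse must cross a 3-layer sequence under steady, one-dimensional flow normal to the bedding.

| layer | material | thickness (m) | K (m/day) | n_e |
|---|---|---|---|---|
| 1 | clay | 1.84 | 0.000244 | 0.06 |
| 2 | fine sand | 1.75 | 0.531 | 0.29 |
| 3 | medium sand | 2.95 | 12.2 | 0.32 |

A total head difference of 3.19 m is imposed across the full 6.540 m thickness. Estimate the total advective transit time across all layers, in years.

With flow normal to the layers, continuity requires the same specific discharge q through every layer.
Σ(b_i/K_i) = 1.84/0.000244 + 1.75/0.531 + 2.95/12.2 = 7545 d.
q = Δh / Σ(b_i/K_i) = 3.19 / 7545 = 0.0004228 m/day.
In each layer the seepage velocity is v_i = q/n_i, so the layer transit time is t_i = b_i·n_i / q:
  layer 1 (clay): t_1 = 1.84 × 0.06 / 0.0004228 = 261.1 d
  layer 2 (fine sand): t_2 = 1.75 × 0.29 / 0.0004228 = 1200 d
  layer 3 (medium sand): t_3 = 2.95 × 0.32 / 0.0004228 = 2233 d
Total t = Σ t_i = 3694 days = 10.11 years.

10.1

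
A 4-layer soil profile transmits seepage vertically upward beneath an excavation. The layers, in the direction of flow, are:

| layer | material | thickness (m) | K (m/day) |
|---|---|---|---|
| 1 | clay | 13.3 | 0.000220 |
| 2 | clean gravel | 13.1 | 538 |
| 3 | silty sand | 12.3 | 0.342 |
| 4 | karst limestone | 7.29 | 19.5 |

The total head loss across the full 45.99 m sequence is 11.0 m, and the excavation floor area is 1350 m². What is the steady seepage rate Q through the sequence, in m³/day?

0.245

Flow is perpendicular to layering, so the layers act in series and the equivalent K is the thickness-weighted harmonic mean.
Total thickness L = 13.3 + 13.1 + 12.3 + 7.29 = 45.99 m.
Σ(b_i/K_i) = 13.3/0.000220 + 13.1/538 + 12.3/0.342 + 7.29/19.5 = 60491 d.
K_eq = L / Σ(b_i/K_i) = 45.99 / 60491 = 0.0007603 m/day.
Q = K_eq · A · (Δh/L) = 0.0007603 × 1350 × (11.0/45.99) = 0.2455 m³/day.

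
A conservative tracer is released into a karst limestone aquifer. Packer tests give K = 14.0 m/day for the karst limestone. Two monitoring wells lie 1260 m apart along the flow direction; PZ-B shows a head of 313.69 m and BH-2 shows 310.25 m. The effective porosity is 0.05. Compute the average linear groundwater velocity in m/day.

Hydraulic gradient i = (313.69 − 310.25) / 1260 = 3.44 / 1260 = 0.002730.
Darcy flux q = K · i = 14.00 × 0.002730 = 0.03822 m/day.
Seepage velocity v = q / n_e = 0.03822 / 0.05 = 0.7644 m/day.

0.764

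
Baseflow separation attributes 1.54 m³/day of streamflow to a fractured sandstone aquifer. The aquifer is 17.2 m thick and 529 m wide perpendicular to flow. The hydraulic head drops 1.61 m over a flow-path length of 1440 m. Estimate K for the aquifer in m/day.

Cross-sectional area A = 529 × 17.2 = 9099 m².
Hydraulic gradient i = Δh / L = 1.61 / 1440 = 0.001118.
From Q = K·A·i, K = Q / (A·i) = 1.54 / (9099 × 0.001118) = 0.1514 m/day.

0.151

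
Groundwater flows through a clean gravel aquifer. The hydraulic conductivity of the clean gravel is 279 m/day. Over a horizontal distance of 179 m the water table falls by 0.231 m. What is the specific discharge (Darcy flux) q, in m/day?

0.360

Hydraulic gradient i = Δh / L = 0.231 / 179 = 0.001291.
Specific discharge q = K · i = 279.0 × 0.001291 = 0.3601 m/day.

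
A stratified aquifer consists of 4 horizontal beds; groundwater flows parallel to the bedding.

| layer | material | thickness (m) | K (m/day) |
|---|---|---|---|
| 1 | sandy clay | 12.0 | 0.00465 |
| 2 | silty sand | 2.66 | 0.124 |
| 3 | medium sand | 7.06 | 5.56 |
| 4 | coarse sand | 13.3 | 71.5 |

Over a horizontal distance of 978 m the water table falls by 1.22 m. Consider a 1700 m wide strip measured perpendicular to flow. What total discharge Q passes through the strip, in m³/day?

2100

Flow is parallel to layering, so each bed carries its own Darcy discharge and the transmissivities add.
Σ(K_i·b_i) = 0.00465×12.0 + 0.124×2.66 + 5.56×7.06 + 71.5×13.3 = 990.6 m²/day.
Hydraulic gradient i = Δh / L = 1.22 / 978 = 0.001247.
Q = Σ(K_i·b_i) · W · i = 990.6 × 1700 × 0.001247 = 2101 m³/day.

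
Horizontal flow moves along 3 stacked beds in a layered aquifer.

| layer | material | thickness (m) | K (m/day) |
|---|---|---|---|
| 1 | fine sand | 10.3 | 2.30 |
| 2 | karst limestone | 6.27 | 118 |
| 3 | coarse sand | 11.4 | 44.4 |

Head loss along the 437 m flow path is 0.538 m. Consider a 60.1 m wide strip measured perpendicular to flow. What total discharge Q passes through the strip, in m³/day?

93.9

Flow is parallel to layering, so each bed carries its own Darcy discharge and the transmissivities add.
Σ(K_i·b_i) = 2.30×10.3 + 118×6.27 + 44.4×11.4 = 1270 m²/day.
Hydraulic gradient i = Δh / L = 0.538 / 437 = 0.001231.
Q = Σ(K_i·b_i) · W · i = 1270 × 60.1 × 0.001231 = 93.95 m³/day.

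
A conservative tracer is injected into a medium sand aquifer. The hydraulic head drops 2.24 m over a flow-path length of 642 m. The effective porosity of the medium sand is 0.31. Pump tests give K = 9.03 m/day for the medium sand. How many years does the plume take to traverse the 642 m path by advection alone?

17.3

Hydraulic gradient i = Δh / L = 2.24 / 642 = 0.003489.
Darcy flux q = K · i = 9.030 × 0.003489 = 0.03151 m/day.
Seepage velocity v = q / n_e = 0.03151 / 0.31 = 0.1016 m/day.
Travel time t = L / v = 642 / 0.1016 = 6317 days = 17.29 years.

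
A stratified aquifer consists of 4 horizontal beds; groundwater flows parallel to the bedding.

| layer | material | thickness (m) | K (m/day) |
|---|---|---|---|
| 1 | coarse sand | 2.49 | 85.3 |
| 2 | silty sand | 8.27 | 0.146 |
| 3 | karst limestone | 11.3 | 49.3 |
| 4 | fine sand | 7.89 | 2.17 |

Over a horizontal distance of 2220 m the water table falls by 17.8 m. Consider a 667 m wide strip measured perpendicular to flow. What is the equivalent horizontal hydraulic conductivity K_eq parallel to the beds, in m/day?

26.3

Flow is parallel to layering, so each bed carries its own Darcy discharge and the transmissivities add.
Σ(K_i·b_i) = 85.3×2.49 + 0.146×8.27 + 49.3×11.3 + 2.17×7.89 = 787.8 m²/day.
Total thickness b = 29.95 m, so K_eq = Σ(K_i·b_i)/b = 26.30 m/day.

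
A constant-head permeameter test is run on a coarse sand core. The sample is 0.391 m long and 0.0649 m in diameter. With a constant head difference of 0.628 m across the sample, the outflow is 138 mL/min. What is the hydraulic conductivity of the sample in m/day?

37.4

Cross-sectional area A = π·(d/2)² = π × (0.0649/2)² = 0.003308 m².
Convert discharge: 138 mL/min = 2.300e-06 m³/s.
Darcy's law rearranged: K = Q·L / (A·Δh) = 2.300e-06 × 0.391 / (0.003308 × 0.628) = 0.0004329 m/s = 37.40 m/day.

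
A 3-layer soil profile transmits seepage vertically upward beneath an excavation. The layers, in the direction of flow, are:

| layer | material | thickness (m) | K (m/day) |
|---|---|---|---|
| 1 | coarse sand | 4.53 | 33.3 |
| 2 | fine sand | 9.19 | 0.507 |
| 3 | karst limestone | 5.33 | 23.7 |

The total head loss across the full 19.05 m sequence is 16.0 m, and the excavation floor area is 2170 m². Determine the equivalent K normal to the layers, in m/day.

1.03

Flow is perpendicular to layering, so the layers act in series and the equivalent K is the thickness-weighted harmonic mean.
Total thickness L = 4.53 + 9.19 + 5.33 = 19.05 m.
Σ(b_i/K_i) = 4.53/33.3 + 9.19/0.507 + 5.33/23.7 = 18.49 d.
K_eq = L / Σ(b_i/K_i) = 19.05 / 18.49 = 1.030 m/day.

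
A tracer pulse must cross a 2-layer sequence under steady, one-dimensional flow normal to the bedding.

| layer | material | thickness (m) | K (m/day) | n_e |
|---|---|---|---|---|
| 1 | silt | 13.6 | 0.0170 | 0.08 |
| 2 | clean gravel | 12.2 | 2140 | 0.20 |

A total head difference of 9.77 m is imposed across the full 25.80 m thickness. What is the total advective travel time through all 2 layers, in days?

289

With flow normal to the layers, continuity requires the same specific discharge q through every layer.
Σ(b_i/K_i) = 13.6/0.0170 + 12.2/2140 = 800.0 d.
q = Δh / Σ(b_i/K_i) = 9.77 / 800.0 = 0.01221 m/day.
In each layer the seepage velocity is v_i = q/n_i, so the layer transit time is t_i = b_i·n_i / q:
  layer 1 (silt): t_1 = 13.6 × 0.08 / 0.01221 = 89.09 d
  layer 2 (clean gravel): t_2 = 12.2 × 0.20 / 0.01221 = 199.8 d
Total t = Σ t_i = 288.9 days.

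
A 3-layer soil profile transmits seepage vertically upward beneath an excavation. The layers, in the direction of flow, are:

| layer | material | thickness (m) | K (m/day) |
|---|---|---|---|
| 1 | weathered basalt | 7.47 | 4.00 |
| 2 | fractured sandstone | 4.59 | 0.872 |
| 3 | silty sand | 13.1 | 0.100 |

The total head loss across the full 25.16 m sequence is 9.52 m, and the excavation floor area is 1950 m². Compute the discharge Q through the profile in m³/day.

134

Flow is perpendicular to layering, so the layers act in series and the equivalent K is the thickness-weighted harmonic mean.
Total thickness L = 7.47 + 4.59 + 13.1 = 25.16 m.
Σ(b_i/K_i) = 7.47/4.00 + 4.59/0.872 + 13.1/0.100 = 138.1 d.
K_eq = L / Σ(b_i/K_i) = 25.16 / 138.1 = 0.1821 m/day.
Q = K_eq · A · (Δh/L) = 0.1821 × 1950 × (9.52/25.16) = 134.4 m³/day.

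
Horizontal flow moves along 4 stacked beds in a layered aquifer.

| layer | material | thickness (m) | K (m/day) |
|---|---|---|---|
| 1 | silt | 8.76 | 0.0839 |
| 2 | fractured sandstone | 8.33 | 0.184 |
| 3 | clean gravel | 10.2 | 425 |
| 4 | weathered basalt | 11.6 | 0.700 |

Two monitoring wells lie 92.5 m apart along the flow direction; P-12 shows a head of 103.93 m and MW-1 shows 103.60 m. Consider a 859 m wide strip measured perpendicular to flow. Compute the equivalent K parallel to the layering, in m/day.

112

Flow is parallel to layering, so each bed carries its own Darcy discharge and the transmissivities add.
Σ(K_i·b_i) = 0.0839×8.76 + 0.184×8.33 + 425×10.2 + 0.700×11.6 = 4345 m²/day.
Total thickness b = 38.89 m, so K_eq = Σ(K_i·b_i)/b = 111.7 m/day.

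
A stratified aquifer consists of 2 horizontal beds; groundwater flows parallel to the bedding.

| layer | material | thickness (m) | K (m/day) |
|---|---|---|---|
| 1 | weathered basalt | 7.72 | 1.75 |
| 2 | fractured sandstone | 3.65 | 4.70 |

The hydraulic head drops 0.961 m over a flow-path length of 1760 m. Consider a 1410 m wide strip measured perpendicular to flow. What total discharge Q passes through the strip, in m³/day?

Flow is parallel to layering, so each bed carries its own Darcy discharge and the transmissivities add.
Σ(K_i·b_i) = 1.75×7.72 + 4.70×3.65 = 30.66 m²/day.
Hydraulic gradient i = Δh / L = 0.961 / 1760 = 0.0005460.
Q = Σ(K_i·b_i) · W · i = 30.66 × 1410 × 0.0005460 = 23.61 m³/day.

23.6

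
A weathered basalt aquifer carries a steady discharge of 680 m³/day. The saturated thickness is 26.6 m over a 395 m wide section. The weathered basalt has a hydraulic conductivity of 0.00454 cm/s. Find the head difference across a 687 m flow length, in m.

11.3

Convert K: 0.00454 cm/s × 864 = 3.923 m/day.
Cross-sectional area A = 395 × 26.6 = 10507 m².
From Q = K·A·i, i = Q / (K·A) = 680 / (3.923 × 10507) = 0.01650.
Head loss Δh = i · L = 0.01650 × 687 = 11.33 m.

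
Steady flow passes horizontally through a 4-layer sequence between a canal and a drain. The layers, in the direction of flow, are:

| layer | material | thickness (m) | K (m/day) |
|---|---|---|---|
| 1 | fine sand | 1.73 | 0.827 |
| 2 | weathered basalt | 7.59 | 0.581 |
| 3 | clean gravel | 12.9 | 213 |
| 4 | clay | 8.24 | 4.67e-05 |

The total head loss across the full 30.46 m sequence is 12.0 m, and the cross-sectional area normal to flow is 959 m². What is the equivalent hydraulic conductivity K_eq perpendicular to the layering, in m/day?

Flow is perpendicular to layering, so the layers act in series and the equivalent K is the thickness-weighted harmonic mean.
Total thickness L = 1.73 + 7.59 + 12.9 + 8.24 = 30.46 m.
Σ(b_i/K_i) = 1.73/0.827 + 7.59/0.581 + 12.9/213 + 8.24/4.67e-05 = 1.765e+05 d.
K_eq = L / Σ(b_i/K_i) = 30.46 / 1.765e+05 = 0.0001726 m/day.

0.000173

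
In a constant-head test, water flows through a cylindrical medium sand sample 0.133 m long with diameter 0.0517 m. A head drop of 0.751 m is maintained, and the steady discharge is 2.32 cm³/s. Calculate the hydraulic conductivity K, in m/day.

Cross-sectional area A = π·(d/2)² = π × (0.0517/2)² = 0.002099 m².
Convert discharge: 2.32 cm³/s = 2.320e-06 m³/s.
Darcy's law rearranged: K = Q·L / (A·Δh) = 2.320e-06 × 0.133 / (0.002099 × 0.751) = 0.0001957 m/s = 16.91 m/day.

16.9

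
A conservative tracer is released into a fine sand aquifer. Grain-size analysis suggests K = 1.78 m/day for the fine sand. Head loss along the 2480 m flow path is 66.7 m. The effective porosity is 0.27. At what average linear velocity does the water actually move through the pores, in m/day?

Hydraulic gradient i = Δh / L = 66.7 / 2480 = 0.02690.
Darcy flux q = K · i = 1.780 × 0.02690 = 0.04787 m/day.
Seepage velocity v = q / n_e = 0.04787 / 0.27 = 0.1773 m/day.

0.177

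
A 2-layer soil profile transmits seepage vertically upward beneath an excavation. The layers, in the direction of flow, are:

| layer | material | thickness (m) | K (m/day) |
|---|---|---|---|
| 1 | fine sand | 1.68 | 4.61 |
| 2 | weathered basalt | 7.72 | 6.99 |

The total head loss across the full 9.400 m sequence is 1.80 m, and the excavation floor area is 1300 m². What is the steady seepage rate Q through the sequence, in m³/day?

Flow is perpendicular to layering, so the layers act in series and the equivalent K is the thickness-weighted harmonic mean.
Total thickness L = 1.68 + 7.72 = 9.400 m.
Σ(b_i/K_i) = 1.68/4.61 + 7.72/6.99 = 1.469 d.
K_eq = L / Σ(b_i/K_i) = 9.400 / 1.469 = 6.400 m/day.
Q = K_eq · A · (Δh/L) = 6.400 × 1300 × (1.80/9.400) = 1593 m³/day.

1590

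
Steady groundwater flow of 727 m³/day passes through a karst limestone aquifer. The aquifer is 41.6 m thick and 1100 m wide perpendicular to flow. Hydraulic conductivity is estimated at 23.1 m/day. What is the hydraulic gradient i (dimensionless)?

0.000688

Cross-sectional area A = 1100 × 41.6 = 45760 m².
From Q = K·A·i, i = Q / (K·A) = 727 / (23.10 × 45760) = 0.0006878.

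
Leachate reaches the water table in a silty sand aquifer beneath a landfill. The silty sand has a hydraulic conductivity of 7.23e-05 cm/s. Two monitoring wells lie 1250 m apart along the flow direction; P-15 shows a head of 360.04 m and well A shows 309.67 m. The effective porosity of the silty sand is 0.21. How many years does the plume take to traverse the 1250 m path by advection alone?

Convert K: 7.23e-05 cm/s × 864 = 0.06247 m/day.
Hydraulic gradient i = (360.04 − 309.67) / 1250 = 50.37 / 1250 = 0.04030.
Darcy flux q = K · i = 0.06247 × 0.04030 = 0.002517 m/day.
Seepage velocity v = q / n_e = 0.002517 / 0.21 = 0.01199 m/day.
Travel time t = L / v = 1250 / 0.01199 = 1.043e+05 days = 285.5 years.

286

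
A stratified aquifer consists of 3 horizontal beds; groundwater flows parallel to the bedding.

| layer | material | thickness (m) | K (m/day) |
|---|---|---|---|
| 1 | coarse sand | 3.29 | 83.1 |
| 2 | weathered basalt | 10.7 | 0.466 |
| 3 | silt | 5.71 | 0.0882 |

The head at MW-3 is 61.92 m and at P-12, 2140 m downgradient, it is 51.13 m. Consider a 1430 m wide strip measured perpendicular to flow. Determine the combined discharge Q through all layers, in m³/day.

Flow is parallel to layering, so each bed carries its own Darcy discharge and the transmissivities add.
Σ(K_i·b_i) = 83.1×3.29 + 0.466×10.7 + 0.0882×5.71 = 278.9 m²/day.
Hydraulic gradient i = (61.92 − 51.13) / 2140 = 10.79 / 2140 = 0.005042.
Q = Σ(K_i·b_i) · W · i = 278.9 × 1430 × 0.005042 = 2011 m³/day.

2010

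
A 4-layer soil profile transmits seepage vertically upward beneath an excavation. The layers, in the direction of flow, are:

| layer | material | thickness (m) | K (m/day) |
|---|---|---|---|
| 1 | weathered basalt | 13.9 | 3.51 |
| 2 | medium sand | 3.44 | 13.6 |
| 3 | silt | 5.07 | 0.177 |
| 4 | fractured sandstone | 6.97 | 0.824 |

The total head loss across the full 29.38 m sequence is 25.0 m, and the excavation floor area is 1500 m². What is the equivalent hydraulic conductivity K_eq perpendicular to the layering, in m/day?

Flow is perpendicular to layering, so the layers act in series and the equivalent K is the thickness-weighted harmonic mean.
Total thickness L = 13.9 + 3.44 + 5.07 + 6.97 = 29.38 m.
Σ(b_i/K_i) = 13.9/3.51 + 3.44/13.6 + 5.07/0.177 + 6.97/0.824 = 41.32 d.
K_eq = L / Σ(b_i/K_i) = 29.38 / 41.32 = 0.7111 m/day.

0.711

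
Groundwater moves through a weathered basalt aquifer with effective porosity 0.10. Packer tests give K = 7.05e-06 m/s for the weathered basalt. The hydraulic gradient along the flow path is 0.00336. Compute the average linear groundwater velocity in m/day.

Convert K: 7.05e-06 m/s × 86400 = 0.6091 m/day.
Hydraulic gradient i = 0.00336.
Darcy flux q = K · i = 0.6091 × 0.003360 = 0.002047 m/day.
Seepage velocity v = q / n_e = 0.002047 / 0.10 = 0.02047 m/day.

0.0205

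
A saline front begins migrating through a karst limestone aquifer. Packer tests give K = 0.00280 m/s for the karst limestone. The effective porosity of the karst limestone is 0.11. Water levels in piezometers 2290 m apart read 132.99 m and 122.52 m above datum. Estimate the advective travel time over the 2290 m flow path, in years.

0.624

Convert K: 0.00280 m/s × 86400 = 241.9 m/day.
Hydraulic gradient i = (132.99 − 122.52) / 2290 = 10.47 / 2290 = 0.004572.
Darcy flux q = K · i = 241.9 × 0.004572 = 1.106 m/day.
Seepage velocity v = q / n_e = 1.106 / 0.11 = 10.06 m/day.
Travel time t = L / v = 2290 / 10.06 = 227.7 days = 0.6235 years.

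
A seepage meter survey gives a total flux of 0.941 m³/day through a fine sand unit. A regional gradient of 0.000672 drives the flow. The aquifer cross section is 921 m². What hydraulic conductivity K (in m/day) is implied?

Hydraulic gradient i = 0.000672.
From Q = K·A·i, K = Q / (A·i) = 0.941 / (921.0 × 0.0006720) = 1.520 m/day.

1.52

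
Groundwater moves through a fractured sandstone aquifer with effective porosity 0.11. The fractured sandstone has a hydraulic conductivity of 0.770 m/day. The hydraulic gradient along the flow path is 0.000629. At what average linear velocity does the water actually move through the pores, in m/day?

0.00440

Hydraulic gradient i = 0.000629.
Darcy flux q = K · i = 0.7700 × 0.0006290 = 0.0004843 m/day.
Seepage velocity v = q / n_e = 0.0004843 / 0.11 = 0.004403 m/day.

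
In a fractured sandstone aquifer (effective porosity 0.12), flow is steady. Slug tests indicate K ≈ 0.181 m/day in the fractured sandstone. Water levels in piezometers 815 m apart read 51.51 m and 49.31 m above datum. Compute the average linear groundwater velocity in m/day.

0.00407

Hydraulic gradient i = (51.51 − 49.31) / 815 = 2.2 / 815 = 0.002699.
Darcy flux q = K · i = 0.1810 × 0.002699 = 0.0004886 m/day.
Seepage velocity v = q / n_e = 0.0004886 / 0.12 = 0.004072 m/day.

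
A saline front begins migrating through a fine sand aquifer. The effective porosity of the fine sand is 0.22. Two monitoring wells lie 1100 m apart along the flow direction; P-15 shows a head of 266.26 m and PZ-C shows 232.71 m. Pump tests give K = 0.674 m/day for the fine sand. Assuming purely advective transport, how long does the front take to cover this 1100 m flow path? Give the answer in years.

Hydraulic gradient i = (266.26 − 232.71) / 1100 = 33.55 / 1100 = 0.03050.
Darcy flux q = K · i = 0.6740 × 0.03050 = 0.02056 m/day.
Seepage velocity v = q / n_e = 0.02056 / 0.22 = 0.09344 m/day.
Travel time t = L / v = 1100 / 0.09344 = 11772 days = 32.23 years.

32.2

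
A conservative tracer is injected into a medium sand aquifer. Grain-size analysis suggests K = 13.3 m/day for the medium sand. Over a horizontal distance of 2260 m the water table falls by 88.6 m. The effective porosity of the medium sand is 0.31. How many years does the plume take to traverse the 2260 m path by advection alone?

3.68

Hydraulic gradient i = Δh / L = 88.6 / 2260 = 0.03920.
Darcy flux q = K · i = 13.30 × 0.03920 = 0.5214 m/day.
Seepage velocity v = q / n_e = 0.5214 / 0.31 = 1.682 m/day.
Travel time t = L / v = 2260 / 1.682 = 1344 days = 3.679 years.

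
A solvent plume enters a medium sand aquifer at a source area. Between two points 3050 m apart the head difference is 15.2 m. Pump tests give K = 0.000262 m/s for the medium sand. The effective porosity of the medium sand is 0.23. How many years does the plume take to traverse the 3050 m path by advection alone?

17.0

Convert K: 0.000262 m/s × 86400 = 22.64 m/day.
Hydraulic gradient i = Δh / L = 15.2 / 3050 = 0.004984.
Darcy flux q = K · i = 22.64 × 0.004984 = 0.1128 m/day.
Seepage velocity v = q / n_e = 0.1128 / 0.23 = 0.4905 m/day.
Travel time t = L / v = 3050 / 0.4905 = 6218 days = 17.02 years.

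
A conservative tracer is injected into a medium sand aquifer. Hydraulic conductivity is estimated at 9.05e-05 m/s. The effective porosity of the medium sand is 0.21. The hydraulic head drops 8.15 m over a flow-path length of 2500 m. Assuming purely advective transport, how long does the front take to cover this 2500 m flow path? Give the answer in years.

56.4

Convert K: 9.05e-05 m/s × 86400 = 7.819 m/day.
Hydraulic gradient i = Δh / L = 8.15 / 2500 = 0.003260.
Darcy flux q = K · i = 7.819 × 0.003260 = 0.02549 m/day.
Seepage velocity v = q / n_e = 0.02549 / 0.21 = 0.1214 m/day.
Travel time t = L / v = 2500 / 0.1214 = 20596 days = 56.39 years.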